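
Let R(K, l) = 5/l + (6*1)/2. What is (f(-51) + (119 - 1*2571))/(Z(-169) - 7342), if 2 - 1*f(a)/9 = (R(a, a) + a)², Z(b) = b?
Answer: 6720635/2170679 ≈ 3.0961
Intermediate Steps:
R(K, l) = 3 + 5/l (R(K, l) = 5/l + 6*(½) = 5/l + 3 = 3 + 5/l)
f(a) = 18 - 9*(3 + a + 5/a)² (f(a) = 18 - 9*((3 + 5/a) + a)² = 18 - 9*(3 + a + 5/a)²)
(f(-51) + (119 - 1*2571))/(Z(-169) - 7342) = ((18 - 9*(5 + (-51)² + 3*(-51))²/(-51)²) + (119 - 1*2571))/(-169 - 7342) = ((18 - 9*1/2601*(5 + 2601 - 153)²) + (119 - 2571))/(-7511) = ((18 - 9*1/2601*2453²) - 2452)*(-1/7511) = ((18 - 9*1/2601*6017209) - 2452)*(-1/7511) = ((18 - 6017209/289) - 2452)*(-1/7511) = (-6012007/289 - 2452)*(-1/7511) = -6720635/289*(-1/7511) = 6720635/2170679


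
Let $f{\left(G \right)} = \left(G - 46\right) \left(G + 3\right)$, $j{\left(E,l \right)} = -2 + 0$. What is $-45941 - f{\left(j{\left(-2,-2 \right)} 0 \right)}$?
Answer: $-45803$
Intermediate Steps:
$j{\left(E,l \right)} = -2$
$f{\left(G \right)} = \left(-46 + G\right) \left(3 + G\right)$
$-45941 - f{\left(j{\left(-2,-2 \right)} 0 \right)} = -45941 - \left(-138 + \left(\left(-2\right) 0\right)^{2} - 43 \left(\left(-2\right) 0\right)\right) = -45941 - \left(-138 + 0^{2} - 0\right) = -45941 - \left(-138 + 0 + 0\right) = -45941 - -138 = -45941 + 138 = -45803$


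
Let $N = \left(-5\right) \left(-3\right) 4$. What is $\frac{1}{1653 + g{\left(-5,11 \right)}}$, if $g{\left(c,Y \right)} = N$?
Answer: $\frac{1}{1713} \approx 0.00058377$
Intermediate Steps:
$N = 60$ ($N = 15 \cdot 4 = 60$)
$g{\left(c,Y \right)} = 60$
$\frac{1}{1653 + g{\left(-5,11 \right)}} = \frac{1}{1653 + 60} = \frac{1}{1713}$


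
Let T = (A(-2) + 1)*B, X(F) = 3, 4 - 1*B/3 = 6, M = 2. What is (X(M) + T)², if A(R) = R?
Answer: 81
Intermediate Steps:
B = -6 (B = 12 - 3*6 = 12 - 18 = -6)
T = 6 (T = (-2 + 1)*(-6) = -1*(-6) = 6)
(X(M) + T)² = (3 + 6)² = 9² = 81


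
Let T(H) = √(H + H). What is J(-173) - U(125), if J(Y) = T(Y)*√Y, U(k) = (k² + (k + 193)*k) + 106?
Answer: -55481 - 173*√2 ≈ -55726.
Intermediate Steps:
T(H) = √2*√H (T(H) = √(2*H) = √2*√H)
U(k) = 106 + k² + k*(193 + k) (U(k) = (k² + (193 + k)*k) + 106 = (k² + k*(193 + k)) + 106 = 106 + k² + k*(193 + k))
J(Y) = Y*√2 (J(Y) = (√2*√Y)*√Y = Y*√2)
J(-173) - U(125) = -173*√2 - (106 + 2*125² + 193*125) = -173*√2 - (106 + 2*15625 + 24125) = -173*√2 - (106 + 31250 + 24125) = -173*√2 - 1*55481 = -173*√2 - 55481 = -55481 - 173*√2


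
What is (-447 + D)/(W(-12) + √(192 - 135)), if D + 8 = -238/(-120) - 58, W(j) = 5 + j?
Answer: -214627/480 - 30661*√57/480 ≈ -929.40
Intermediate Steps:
D = -3841/60 (D = -8 + (-238/(-120) - 58) = -8 + (-238*(-1/120) - 58) = -8 + (119/60 - 58) = -8 - 3361/60 = -3841/60 ≈ -64.017)
(-447 + D)/(W(-12) + √(192 - 135)) = (-447 - 3841/60)/((5 - 12) + √(192 - 135)) = -30661/(60*(-7 + √57))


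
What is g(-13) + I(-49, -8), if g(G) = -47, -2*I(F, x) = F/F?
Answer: -95/2 ≈ -47.500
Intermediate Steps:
I(F, x) = -½ (I(F, x) = -F/(2*F) = -½*1 = -½)
g(-13) + I(-49, -8) = -47 - ½ = -95/2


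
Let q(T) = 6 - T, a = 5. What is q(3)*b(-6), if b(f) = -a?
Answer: -15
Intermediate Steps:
b(f) = -5 (b(f) = -1*5 = -5)
q(3)*b(-6) = (6 - 1*3)*(-5) = (6 - 3)*(-5) = 3*(-5) = -15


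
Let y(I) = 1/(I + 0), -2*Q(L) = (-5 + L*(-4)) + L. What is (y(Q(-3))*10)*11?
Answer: -55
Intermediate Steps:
Q(L) = 5/2 + 3*L/2 (Q(L) = -((-5 + L*(-4)) + L)/2 = -((-5 - 4*L) + L)/2 = -(-5 - 3*L)/2 = 5/2 + 3*L/2)
y(I) = 1/I
(y(Q(-3))*10)*11 = (10/(5/2 + (3/2)*(-3)))*11 = (10/(5/2 - 9/2))*11 = (10/(-2))*11 = -½*10*11 = -5*11 = -55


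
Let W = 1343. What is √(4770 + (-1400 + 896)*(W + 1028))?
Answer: 9*I*√14694 ≈ 1091.0*I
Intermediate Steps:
√(4770 + (-1400 + 896)*(W + 1028)) = √(4770 + (-1400 + 896)*(1343 + 1028)) = √(4770 - 504*2371) = √(4770 - 1194984) = √(-1190214) = 9*I*√14694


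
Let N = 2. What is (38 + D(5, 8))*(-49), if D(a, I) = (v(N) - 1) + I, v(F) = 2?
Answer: -2303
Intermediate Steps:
D(a, I) = 1 + I (D(a, I) = (2 - 1) + I = 1 + I)
(38 + D(5, 8))*(-49) = (38 + (1 + 8))*(-49) = (38 + 9)*(-49) = 47*(-49) = -2303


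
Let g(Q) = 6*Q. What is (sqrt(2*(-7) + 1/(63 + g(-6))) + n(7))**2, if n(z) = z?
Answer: (63 + I*sqrt(1131))**2/81 ≈ 35.037 + 52.314*I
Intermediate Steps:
(sqrt(2*(-7) + 1/(63 + g(-6))) + n(7))**2 = (sqrt(2*(-7) + 1/(63 + 6*(-6))) + 7)**2 = (sqrt(-14 + 1/(63 - 36)) + 7)**2 = (sqrt(-14 + 1/27) + 7)**2 = (sqrt(-377/27) + 7)**2 = (I*sqrt(1131)/9 + 7)**2 = (7 + I*sqrt(1131)/9)**2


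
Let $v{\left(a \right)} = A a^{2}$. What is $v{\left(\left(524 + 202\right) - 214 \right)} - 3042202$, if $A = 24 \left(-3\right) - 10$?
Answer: $-24538010$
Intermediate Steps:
$A = -82$ ($A = -72 - 10 = -82$)
$v{\left(a \right)} = - 82 a^{2}$
$v{\left(\left(524 + 202\right) - 214 \right)} - 3042202 = - 82 \left(\left(524 + 202\right) - 214\right)^{2} - 3042202 = - 82 \left(726 - 214\right)^{2} - 3042202 = - 82 \cdot 512^{2} - 3042202 = \left(-82\right) 262144 - 3042202 = -21495808 - 3042202 = -24538010$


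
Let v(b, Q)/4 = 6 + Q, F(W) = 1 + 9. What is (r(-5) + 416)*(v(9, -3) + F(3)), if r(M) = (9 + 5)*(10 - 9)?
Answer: 9460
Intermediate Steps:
F(W) = 10
v(b, Q) = 24 + 4*Q (v(b, Q) = 4*(6 + Q) = 24 + 4*Q)
r(M) = 14 (r(M) = 14*1 = 14)
(r(-5) + 416)*(v(9, -3) + F(3)) = (14 + 416)*((24 + 4*(-3)) + 10) = 430*((24 - 12) + 10) = 430*(12 + 10) = 430*22 = 9460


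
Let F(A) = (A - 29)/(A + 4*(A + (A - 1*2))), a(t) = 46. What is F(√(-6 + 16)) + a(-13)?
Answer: 17087/373 - 253*√10/746 ≈ 44.737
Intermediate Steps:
F(A) = (-29 + A)/(-8 + 9*A) (F(A) = (-29 + A)/(A + 4*(A + (A - 2))) = (-29 + A)/(A + 4*(A + (-2 + A))) = (-29 + A)/(A + 4*(-2 + 2*A)) = (-29 + A)/(A + (-8 + 8*A)) = (-29 + A)/(-8 + 9*A))
F(√(-6 + 16)) + a(-13) = (-29 + √(-6 + 16))/(-8 + 9*√(-6 + 16)) + 46 = (-29 + √10)/(-8 + 9*√10) + 46 = 46 + (-29 + √10)/(-8 + 9*√10)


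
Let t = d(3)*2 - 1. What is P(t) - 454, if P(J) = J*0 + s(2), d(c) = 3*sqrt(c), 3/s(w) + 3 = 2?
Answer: -457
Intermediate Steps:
s(w) = -3 (s(w) = 3/(-3 + 2) = 3/(-1) = 3*(-1) = -3)
t = -1 + 6*sqrt(3) (t = (3*sqrt(3))*2 - 1 = 6*sqrt(3) - 1 = -1 + 6*sqrt(3) ≈ 9.3923)
P(J) = -3 (P(J) = J*0 - 3 = 0 - 3 = -3)
P(t) - 454 = -3 - 454 = -457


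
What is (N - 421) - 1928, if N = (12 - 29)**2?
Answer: -2060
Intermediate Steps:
N = 289 (N = (-17)**2 = 289)
(N - 421) - 1928 = (289 - 421) - 1928 = -132 - 1928 = -2060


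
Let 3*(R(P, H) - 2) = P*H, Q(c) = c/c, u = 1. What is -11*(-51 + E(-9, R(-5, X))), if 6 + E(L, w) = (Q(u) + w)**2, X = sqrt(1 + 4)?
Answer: 3377/9 + 110*sqrt(5) ≈ 621.19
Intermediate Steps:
X = sqrt(5) ≈ 2.2361
Q(c) = 1
R(P, H) = 2 + H*P/3 (R(P, H) = 2 + (P*H)/3 = 2 + (H*P)/3 = 2 + H*P/3)
E(L, w) = -6 + (1 + w)**2
-11*(-51 + E(-9, R(-5, X))) = -11*(-51 + (-6 + (1 + (2 + (1/3)*sqrt(5)*(-5)))**2)) = -11*(-51 + (-6 + (1 + (2 - 5*sqrt(5)/3))**2)) = -11*(-51 + (-6 + (3 - 5*sqrt(5)/3)**2)) = -11*(-57 + (3 - 5*sqrt(5)/3)**2) = 627 - 11*(3 - 5*sqrt(5)/3)**2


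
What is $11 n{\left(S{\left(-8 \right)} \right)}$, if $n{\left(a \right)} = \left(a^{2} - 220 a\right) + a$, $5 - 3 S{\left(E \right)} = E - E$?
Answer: $- \frac{35860}{9} \approx -3984.4$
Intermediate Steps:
$S{\left(E \right)} = \frac{5}{3}$ ($S{\left(E \right)} = \frac{5}{3} - \frac{E - E}{3} = \frac{5}{3} - 0 = \frac{5}{3} + 0 = \frac{5}{3}$)
$n{\left(a \right)} = a^{2} - 219 a$
$11 n{\left(S{\left(-8 \right)} \right)} = 11 \frac{5 \left(-219 + \frac{5}{3}\right)}{3} = 11 \cdot \frac{5}{3} \left(- \frac{652}{3}\right) = 11 \left(- \frac{3260}{9}\right) = - \frac{35860}{9}$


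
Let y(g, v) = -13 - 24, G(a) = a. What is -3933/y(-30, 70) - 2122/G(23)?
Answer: 11945/851 ≈ 14.036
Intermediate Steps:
y(g, v) = -37
-3933/y(-30, 70) - 2122/G(23) = -3933/(-37) - 2122/23 = -3933*(-1/37) - 2122*1/23 = 3933/37 - 2122/23 = 11945/851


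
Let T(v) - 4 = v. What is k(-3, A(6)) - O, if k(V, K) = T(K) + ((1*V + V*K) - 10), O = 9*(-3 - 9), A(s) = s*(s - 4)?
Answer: 75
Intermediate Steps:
T(v) = 4 + v
A(s) = s*(-4 + s)
O = -108 (O = 9*(-12) = -108)
k(V, K) = -6 + K + V + K*V (k(V, K) = (4 + K) + ((1*V + V*K) - 10) = (4 + K) + ((V + K*V) - 10) = (4 + K) + (-10 + V + K*V) = -6 + K + V + K*V)
k(-3, A(6)) - O = (-6 + 6*(-4 + 6) - 3 + (6*(-4 + 6))*(-3)) - 1*(-108) = (-6 + 6*2 - 3 + (6*2)*(-3)) + 108 = (-6 + 12 - 3 + 12*(-3)) + 108 = (-6 + 12 - 3 - 36) + 108 = -33 + 108 = 75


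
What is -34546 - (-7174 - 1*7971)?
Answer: -19401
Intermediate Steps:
-34546 - (-7174 - 1*7971) = -34546 - (-7174 - 7971) = -34546 - 1*(-15145) = -34546 + 15145 = -19401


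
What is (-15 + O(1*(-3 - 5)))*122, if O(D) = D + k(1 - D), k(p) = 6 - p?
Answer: -3172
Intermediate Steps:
O(D) = 5 + 2*D (O(D) = D + (6 - (1 - D)) = D + (6 + (-1 + D)) = D + (5 + D) = 5 + 2*D)
(-15 + O(1*(-3 - 5)))*122 = (-15 + (5 + 2*(1*(-3 - 5))))*122 = (-15 + (5 + 2*(1*(-8))))*122 = (-15 + (5 + 2*(-8)))*122 = (-15 + (5 - 16))*122 = (-15 - 11)*122 = -26*122 = -3172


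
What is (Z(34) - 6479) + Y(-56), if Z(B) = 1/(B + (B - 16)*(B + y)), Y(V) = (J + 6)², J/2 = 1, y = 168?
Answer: -23543049/3670 ≈ -6415.0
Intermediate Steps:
J = 2 (J = 2*1 = 2)
Y(V) = 64 (Y(V) = (2 + 6)² = 8² = 64)
Z(B) = 1/(B + (-16 + B)*(168 + B)) (Z(B) = 1/(B + (B - 16)*(B + 168)) = 1/(B + (-16 + B)*(168 + B)))
(Z(34) - 6479) + Y(-56) = (1/(-2688 + 34² + 153*34) - 6479) + 64 = (1/(-2688 + 1156 + 5202) - 6479) + 64 = (1/3670 - 6479) + 64 = -23777929/3670 + 64 = -23543049/3670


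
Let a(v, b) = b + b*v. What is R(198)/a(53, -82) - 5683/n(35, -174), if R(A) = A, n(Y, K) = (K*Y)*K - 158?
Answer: -3263135/65159373 ≈ -0.050079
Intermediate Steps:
n(Y, K) = -158 + Y*K² (n(Y, K) = Y*K² - 158 = -158 + Y*K²)
R(198)/a(53, -82) - 5683/n(35, -174) = 198/((-82*(1 + 53))) - 5683/(-158 + 35*(-174)²) = 198/((-82*54)) - 5683/(-158 + 35*30276) = 198/(-4428) - 5683/(-158 + 1059660) = 198*(-1/4428) - 5683/1059502 = -11/246 - 5683*1/1059502 = -11/246 - 5683/1059502 = -3263135/65159373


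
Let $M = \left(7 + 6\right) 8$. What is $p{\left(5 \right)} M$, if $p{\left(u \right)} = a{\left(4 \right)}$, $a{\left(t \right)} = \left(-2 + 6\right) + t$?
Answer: $832$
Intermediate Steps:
$a{\left(t \right)} = 4 + t$
$p{\left(u \right)} = 8$ ($p{\left(u \right)} = 4 + 4 = 8$)
$M = 104$ ($M = 13 \cdot 8 = 104$)
$p{\left(5 \right)} M = 8 \cdot 104 = 832$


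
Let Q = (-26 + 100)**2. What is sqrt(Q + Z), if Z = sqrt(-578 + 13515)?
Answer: sqrt(5476 + sqrt(12937)) ≈ 74.765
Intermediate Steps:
Z = sqrt(12937) ≈ 113.74
Q = 5476 (Q = 74**2 = 5476)
sqrt(Q + Z) = sqrt(5476 + sqrt(12937))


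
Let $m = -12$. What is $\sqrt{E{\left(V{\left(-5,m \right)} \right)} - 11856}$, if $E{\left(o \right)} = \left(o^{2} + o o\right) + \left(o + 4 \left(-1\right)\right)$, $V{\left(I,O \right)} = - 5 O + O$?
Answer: $2 i \sqrt{1801} \approx 84.876 i$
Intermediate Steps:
$V{\left(I,O \right)} = - 4 O$
$E{\left(o \right)} = -4 + o + 2 o^{2}$ ($E{\left(o \right)} = \left(o^{2} + o^{2}\right) + \left(o - 4\right) = 2 o^{2} + \left(-4 + o\right) = -4 + o + 2 o^{2}$)
$\sqrt{E{\left(V{\left(-5,m \right)} \right)} - 11856} = \sqrt{\left(-4 - -48 + 2 \left(\left(-4\right) \left(-12\right)\right)^{2}\right) - 11856} = \sqrt{\left(-4 + 48 + 2 \cdot 48^{2}\right) - 11856} = \sqrt{\left(-4 + 48 + 2 \cdot 2304\right) - 11856} = \sqrt{\left(-4 + 48 + 4608\right) - 11856} = \sqrt{4652 - 11856} = \sqrt{-7204} = 2 i \sqrt{1801}$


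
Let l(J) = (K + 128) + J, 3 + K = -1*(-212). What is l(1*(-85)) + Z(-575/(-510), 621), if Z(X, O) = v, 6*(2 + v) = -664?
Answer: 418/3 ≈ 139.33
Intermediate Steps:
v = -338/3 (v = -2 + (1/6)*(-664) = -2 - 332/3 = -338/3 ≈ -112.67)
Z(X, O) = -338/3
K = 209 (K = -3 - 1*(-212) = -3 + 212 = 209)
l(J) = 337 + J (l(J) = (209 + 128) + J = 337 + J)
l(1*(-85)) + Z(-575/(-510), 621) = (337 + 1*(-85)) - 338/3 = (337 - 85) - 338/3 = 252 - 338/3 = 418/3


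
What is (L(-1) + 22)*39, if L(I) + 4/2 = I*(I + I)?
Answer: 858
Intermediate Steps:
L(I) = -2 + 2*I² (L(I) = -2 + I*(I + I) = -2 + I*(2*I) = -2 + 2*I²)
(L(-1) + 22)*39 = ((-2 + 2*(-1)²) + 22)*39 = ((-2 + 2*1) + 22)*39 = ((-2 + 2) + 22)*39 = (0 + 22)*39 = 22*39 = 858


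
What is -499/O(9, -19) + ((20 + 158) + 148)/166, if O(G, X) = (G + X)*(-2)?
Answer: -38157/1660 ≈ -22.986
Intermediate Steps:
O(G, X) = -2*G - 2*X
-499/O(9, -19) + ((20 + 158) + 148)/166 = -499/(-2*9 - 2*(-19)) + ((20 + 158) + 148)/166 = -499/(-18 + 38) + (178 + 148)*(1/166) = -499/20 + 326*(1/166) = -499*1/20 + 163/83 = -499/20 + 163/83 = -38157/1660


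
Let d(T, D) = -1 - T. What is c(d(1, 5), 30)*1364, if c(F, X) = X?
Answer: 40920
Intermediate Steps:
c(d(1, 5), 30)*1364 = 30*1364 = 40920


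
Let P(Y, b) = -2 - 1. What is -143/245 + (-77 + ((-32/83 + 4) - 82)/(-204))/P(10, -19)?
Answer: 155282191/6222510 ≈ 24.955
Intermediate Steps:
P(Y, b) = -3
-143/245 + (-77 + ((-32/83 + 4) - 82)/(-204))/P(10, -19) = -143/245 + (-77 + ((-32/83 + 4) - 82)/(-204))/(-3) = -143*1/245 + (-77 + ((-32*1/83 + 4) - 82)*(-1/204))*(-⅓) = -143/245 + (-77 + ((-32/83 + 4) - 82)*(-1/204))*(-⅓) = -143/245 + (-77 + (300/83 - 82)*(-1/204))*(-⅓) = -143/245 + (-77 - 6506/83*(-1/204))*(-⅓) = -143/245 + (-77 + 3253/8466)*(-⅓) = -143/245 - 648629/8466*(-⅓) = -143/245 + 648629/25398 = 155282191/6222510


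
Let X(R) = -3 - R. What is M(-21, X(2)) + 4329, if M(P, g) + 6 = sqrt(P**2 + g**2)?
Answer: 4323 + sqrt(466) ≈ 4344.6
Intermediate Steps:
M(P, g) = -6 + sqrt(P**2 + g**2)
M(-21, X(2)) + 4329 = (-6 + sqrt((-21)**2 + (-3 - 1*2)**2)) + 4329 = (-6 + sqrt(441 + (-3 - 2)**2)) + 4329 = (-6 + sqrt(441 + (-5)**2)) + 4329 = (-6 + sqrt(441 + 25)) + 4329 = (-6 + sqrt(466)) + 4329 = 4323 + sqrt(466)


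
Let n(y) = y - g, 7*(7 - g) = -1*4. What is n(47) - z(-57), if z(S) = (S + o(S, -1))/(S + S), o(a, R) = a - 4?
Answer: 15319/399 ≈ 38.393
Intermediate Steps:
o(a, R) = -4 + a
g = 53/7 (g = 7 - (-1)*4/7 = 7 - ⅐*(-4) = 7 + 4/7 = 53/7 ≈ 7.5714)
n(y) = -53/7 + y (n(y) = y - 1*53/7 = y - 53/7 = -53/7 + y)
z(S) = (-4 + 2*S)/(2*S) (z(S) = (S + (-4 + S))/(S + S) = (-4 + 2*S)/((2*S)) = (-4 + 2*S)*(1/(2*S)) = (-4 + 2*S)/(2*S))
n(47) - z(-57) = (-53/7 + 47) - (-2 - 57)/(-57) = 276/7 - (-1)*(-59)/57 = 276/7 - 1*59/57 = 276/7 - 59/57 = 15319/399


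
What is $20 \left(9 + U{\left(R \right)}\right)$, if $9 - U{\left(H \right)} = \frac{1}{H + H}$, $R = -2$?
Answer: $365$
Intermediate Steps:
$U{\left(H \right)} = 9 - \frac{1}{2 H}$ ($U{\left(H \right)} = 9 - \frac{1}{H + H} = 9 - \frac{1}{2 H}$)
$20 \left(9 + U{\left(R \right)}\right) = 20 \left(9 + \left(9 - \frac{1}{2 \left(-2\right)}\right)\right) = 20 \left(9 + \left(9 - - \frac{1}{4}\right)\right) = 20 \left(9 + \left(9 + \frac{1}{4}\right)\right) = 20 \left(9 + \frac{37}{4}\right) = 20 \cdot \frac{73}{4} = 365$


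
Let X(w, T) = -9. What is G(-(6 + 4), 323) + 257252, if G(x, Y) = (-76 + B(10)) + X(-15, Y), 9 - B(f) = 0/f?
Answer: 257176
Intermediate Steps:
B(f) = 9 (B(f) = 9 - 0/f = 9 - 1*0 = 9 + 0 = 9)
G(x, Y) = -76 (G(x, Y) = (-76 + 9) - 9 = -67 - 9 = -76)
G(-(6 + 4), 323) + 257252 = -76 + 257252 = 257176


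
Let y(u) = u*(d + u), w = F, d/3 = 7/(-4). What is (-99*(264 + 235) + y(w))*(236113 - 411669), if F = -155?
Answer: 4312050361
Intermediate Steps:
d = -21/4 (d = 3*(7/(-4)) = 3*(7*(-¼)) = 3*(-7/4) = -21/4 ≈ -5.2500)
w = -155
y(u) = u*(-21/4 + u)
(-99*(264 + 235) + y(w))*(236113 - 411669) = (-99*(264 + 235) + (¼)*(-155)*(-21 + 4*(-155)))*(236113 - 411669) = (-99*499 + (¼)*(-155)*(-21 - 620))*(-175556) = (-49401 + (¼)*(-155)*(-641))*(-175556) = (-49401 + 99355/4)*(-175556) = -98249/4*(-175556) = 4312050361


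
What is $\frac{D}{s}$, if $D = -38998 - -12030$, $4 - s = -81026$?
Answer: $- \frac{13484}{40515} \approx -0.33282$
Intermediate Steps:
$s = 81030$ ($s = 4 - -81026 = 4 + 81026 = 81030$)
$D = -26968$ ($D = -38998 + 12030 = -26968$)
$\frac{D}{s} = - \frac{26968}{81030} = \left(-26968\right) \frac{1}{81030} = - \frac{13484}{40515}$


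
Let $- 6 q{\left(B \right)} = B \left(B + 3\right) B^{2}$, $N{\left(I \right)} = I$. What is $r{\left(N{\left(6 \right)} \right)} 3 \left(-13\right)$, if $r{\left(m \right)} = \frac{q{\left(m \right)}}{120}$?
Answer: $\frac{1053}{10} \approx 105.3$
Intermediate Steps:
$q{\left(B \right)} = - \frac{B^{3} \left(3 + B\right)}{6}$ ($q{\left(B \right)} = - \frac{B \left(B + 3\right) B^{2}}{6} = - \frac{B \left(3 + B\right) B^{2}}{6} = - \frac{B^{3} \left(3 + B\right)}{6}$)
$r{\left(m \right)} = \frac{m^{3} \left(-3 - m\right)}{720}$ ($r{\left(m \right)} = \frac{\frac{1}{6} m^{3} \left(-3 - m\right)}{120} = \frac{m^{3} \left(-3 - m\right)}{6} \cdot \frac{1}{120} = \frac{m^{3} \left(-3 - m\right)}{720}$)
$r{\left(N{\left(6 \right)} \right)} 3 \left(-13\right) = \frac{6^{3} \left(-3 - 6\right)}{720} \cdot 3 \left(-13\right) = \frac{1}{720} \cdot 216 \left(-3 - 6\right) \left(-39\right) = \frac{1}{720} \cdot 216 \left(-9\right) \left(-39\right) = \left(- \frac{27}{10}\right) \left(-39\right) = \frac{1053}{10}$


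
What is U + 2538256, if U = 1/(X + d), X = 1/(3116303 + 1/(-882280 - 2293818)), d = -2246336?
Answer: 56434373840281100906270307/22233523269635134750 ≈ 2.5383e+6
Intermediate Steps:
X = 3176098/9897683725693 (X = 1/(3116303 + 1/(-3176098)) = 1/(3116303 - 1/3176098) = 1/(9897683725693/3176098) = 3176098/9897683725693 ≈ 3.2089e-7)
U = -9897683725693/22233523269635134750 (U = 1/(3176098/9897683725693 - 2246336) = 1/(-22233523269635134750/9897683725693) = -9897683725693/22233523269635134750 ≈ -4.4517e-7)
U + 2538256 = -9897683725693/22233523269635134750 + 2538256 = 56434373840281100906270307/22233523269635134750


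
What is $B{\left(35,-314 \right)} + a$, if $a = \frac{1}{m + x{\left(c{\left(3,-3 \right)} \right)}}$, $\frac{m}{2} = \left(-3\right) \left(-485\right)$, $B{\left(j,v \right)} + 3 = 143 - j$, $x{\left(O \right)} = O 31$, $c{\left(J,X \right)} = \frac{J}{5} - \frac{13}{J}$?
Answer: $\frac{4400985}{41914} \approx 105.0$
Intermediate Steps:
$c{\left(J,X \right)} = - \frac{13}{J} + \frac{J}{5}$ ($c{\left(J,X \right)} = J \frac{1}{5} - \frac{13}{J} = \frac{J}{5} - \frac{13}{J} = - \frac{13}{J} + \frac{J}{5}$)
$x{\left(O \right)} = 31 O$
$B{\left(j,v \right)} = 140 - j$ ($B{\left(j,v \right)} = -3 - \left(-143 + j\right) = 140 - j$)
$m = 2910$ ($m = 2 \left(\left(-3\right) \left(-485\right)\right) = 2 \cdot 1455 = 2910$)
$a = \frac{15}{41914}$ ($a = \frac{1}{2910 + 31 \left(- \frac{13}{3} + \frac{1}{5} \cdot 3\right)} = \frac{1}{2910 + 31 \left(\left(-13\right) \frac{1}{3} + \frac{3}{5}\right)} = \frac{1}{2910 + 31 \left(- \frac{13}{3} + \frac{3}{5}\right)} = \frac{1}{2910 + 31 \left(- \frac{56}{15}\right)} = \frac{1}{2910 - \frac{1736}{15}} = \frac{1}{\frac{41914}{15}} = \frac{15}{41914} \approx 0.00035788$)
$B{\left(35,-314 \right)} + a = \left(140 - 35\right) + \frac{15}{41914} = 105 + \frac{15}{41914} = \frac{4400985}{41914}$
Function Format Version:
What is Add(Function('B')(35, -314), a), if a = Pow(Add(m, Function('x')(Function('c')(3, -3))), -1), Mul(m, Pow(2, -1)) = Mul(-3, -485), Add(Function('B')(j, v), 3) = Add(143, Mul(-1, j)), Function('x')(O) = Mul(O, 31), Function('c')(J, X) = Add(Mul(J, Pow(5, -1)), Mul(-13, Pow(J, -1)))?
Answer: Rational(4400985, 41914) ≈ 105.00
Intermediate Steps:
Function('c')(J, X) = Add(Mul(-13, Pow(J, -1)), Mul(Rational(1, 5), J)) (Function('c')(J, X) = Add(Mul(J, Rational(1, 5)), Mul(-13, Pow(J, -1))) = Add(Mul(Rational(1, 5), J), Mul(-13, Pow(J, -1))) = Add(Mul(-13, Pow(J, -1)), Mul(Rational(1, 5), J)))
Function('x')(O) = Mul(31, O)
Function('B')(j, v) = Add(140, Mul(-1, j)) (Function('B')(j, v) = Add(-3, Add(143, Mul(-1, j))) = Add(140, Mul(-1, j)))
m = 2910 (m = Mul(2, Mul(-3, -485)) = Mul(2, 1455) = 2910)
a = Rational(15, 41914) (a = Pow(Add(2910, Mul(31, Add(Mul(-13, Pow(3, -1)), Mul(Rational(1, 5), 3)))), -1) = Pow(Add(2910, Mul(31, Add(Mul(-13, Rational(1, 3)), Rational(3, 5)))), -1) = Pow(Add(2910, Mul(31, Add(Rational(-13, 3), Rational(3, 5)))), -1) = Pow(Add(2910, Mul(31, Rational(-56, 15))), -1) = Pow(Add(2910, Rational(-1736, 15)), -1) = Pow(Rational(41914, 15), -1) = Rational(15, 41914) ≈ 0.00035788)
Add(Function('B')(35, -314), a) = Add(Add(140, Mul(-1, 35)), Rational(15, 41914)) = Add(Add(140, -35), Rational(15, 41914)) = Add(105, Rational(15, 41914)) = Rational(4400985, 41914)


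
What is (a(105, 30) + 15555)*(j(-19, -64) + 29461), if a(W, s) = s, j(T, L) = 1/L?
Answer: 29385564255/64 ≈ 4.5915e+8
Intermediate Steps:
(a(105, 30) + 15555)*(j(-19, -64) + 29461) = (30 + 15555)*(1/(-64) + 29461) = 15585*(-1/64 + 29461) = 15585*(1885503/64) = 29385564255/64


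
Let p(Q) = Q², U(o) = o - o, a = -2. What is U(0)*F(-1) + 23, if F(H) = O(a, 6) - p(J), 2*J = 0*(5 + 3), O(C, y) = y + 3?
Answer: 23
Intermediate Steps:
O(C, y) = 3 + y
J = 0 (J = (0*(5 + 3))/2 = (0*8)/2 = (½)*0 = 0)
U(o) = 0
F(H) = 9 (F(H) = (3 + 6) - 1*0² = 9 - 1*0 = 9 + 0 = 9)
U(0)*F(-1) + 23 = 0*9 + 23 = 0 + 23 = 23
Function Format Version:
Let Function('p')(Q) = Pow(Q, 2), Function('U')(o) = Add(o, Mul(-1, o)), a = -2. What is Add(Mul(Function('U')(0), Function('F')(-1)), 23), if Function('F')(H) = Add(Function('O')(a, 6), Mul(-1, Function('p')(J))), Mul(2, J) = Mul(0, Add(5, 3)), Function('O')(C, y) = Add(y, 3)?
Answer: 23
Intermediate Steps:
Function('O')(C, y) = Add(3, y)
J = 0 (J = Mul(Rational(1, 2), Mul(0, Add(5, 3))) = Mul(Rational(1, 2), Mul(0, 8)) = Mul(Rational(1, 2), 0) = 0)
Function('U')(o) = 0
Function('F')(H) = 9 (Function('F')(H) = Add(Add(3, 6), Mul(-1, Pow(0, 2))) = Add(9, Mul(-1, 0)) = Add(9, 0) = 9)
Add(Mul(Function('U')(0), Function('F')(-1)), 23) = Add(Mul(0, 9), 23) = Add(0, 23) = 23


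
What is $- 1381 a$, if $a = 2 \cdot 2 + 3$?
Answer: $-9667$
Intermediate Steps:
$a = 7$ ($a = 4 + 3 = 7$)
$- 1381 a = \left(-1381\right) 7 = -9667$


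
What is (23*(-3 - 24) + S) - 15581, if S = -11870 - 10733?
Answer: -38805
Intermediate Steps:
S = -22603
(23*(-3 - 24) + S) - 15581 = (23*(-3 - 24) - 22603) - 15581 = (23*(-27) - 22603) - 15581 = (-621 - 22603) - 15581 = -23224 - 15581 = -38805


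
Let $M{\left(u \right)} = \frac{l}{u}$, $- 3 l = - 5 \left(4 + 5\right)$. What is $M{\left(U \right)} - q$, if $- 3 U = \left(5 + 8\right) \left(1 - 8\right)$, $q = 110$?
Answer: $- \frac{9965}{91} \approx -109.51$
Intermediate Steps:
$l = 15$ ($l = - \frac{\left(-5\right) \left(4 + 5\right)}{3} = - \frac{\left(-5\right) 9}{3} = \left(- \frac{1}{3}\right) \left(-45\right) = 15$)
$U = \frac{91}{3}$ ($U = - \frac{\left(5 + 8\right) \left(1 - 8\right)}{3} = - \frac{13 \left(-7\right)}{3} = \left(- \frac{1}{3}\right) \left(-91\right) = \frac{91}{3} \approx 30.333$)
$M{\left(u \right)} = \frac{15}{u}$
$M{\left(U \right)} - q = \frac{15}{\frac{91}{3}} - 110 = 15 \cdot \frac{3}{91} - 110 = \frac{45}{91} - 110 = - \frac{9965}{91}$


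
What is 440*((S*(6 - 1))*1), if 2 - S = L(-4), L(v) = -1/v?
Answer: 3850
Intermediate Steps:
S = 7/4 (S = 2 - (-1)/(-4) = 2 - (-1)*(-1)/4 = 2 - 1*¼ = 2 - ¼ = 7/4 ≈ 1.7500)
440*((S*(6 - 1))*1) = 440*((7*(6 - 1)/4)*1) = 440*(((7/4)*5)*1) = 440*((35/4)*1) = 440*(35/4) = 3850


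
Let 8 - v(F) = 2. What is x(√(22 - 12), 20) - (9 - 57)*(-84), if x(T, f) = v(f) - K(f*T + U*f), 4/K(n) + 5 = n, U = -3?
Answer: -181118/45 + 16*√10/45 ≈ -4023.7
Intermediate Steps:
v(F) = 6 (v(F) = 8 - 1*2 = 8 - 2 = 6)
K(n) = 4/(-5 + n)
x(T, f) = 6 - 4/(-5 - 3*f + T*f) (x(T, f) = 6 - 4/(-5 + (f*T - 3*f)) = 6 - 4/(-5 + (T*f - 3*f)) = 6 - 4/(-5 + (-3*f + T*f)) = 6 - 4/(-5 - 3*f + T*f))
x(√(22 - 12), 20) - (9 - 57)*(-84) = 2*(-17 + 3*20*(-3 + √(22 - 12)))/(-5 + 20*(-3 + √(22 - 12))) - (9 - 57)*(-84) = 2*(-17 + 3*20*(-3 + √10))/(-5 + 20*(-3 + √10)) - (-48)*(-84) = 2*(-17 + (-180 + 60*√10))/(-5 + (-60 + 20*√10)) - 1*4032 = 2*(-197 + 60*√10)/(-65 + 20*√10) - 4032 = -4032 + 2*(-197 + 60*√10)/(-65 + 20*√10)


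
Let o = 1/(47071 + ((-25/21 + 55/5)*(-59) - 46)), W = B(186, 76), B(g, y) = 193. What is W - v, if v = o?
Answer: 188246582/975371 ≈ 193.00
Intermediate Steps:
W = 193
o = 21/975371 (o = 1/(47071 + ((-25*1/21 + 55*(1/5))*(-59) - 46)) = 1/(47071 + ((-25/21 + 11)*(-59) - 46)) = 1/(47071 + ((206/21)*(-59) - 46)) = 1/(47071 + (-12154/21 - 46)) = 1/(47071 - 13120/21) = 1/(975371/21) = 21/975371 ≈ 2.1530e-5)
v = 21/975371 ≈ 2.1530e-5
W - v = 193 - 1*21/975371 = 193 - 21/975371 = 188246582/975371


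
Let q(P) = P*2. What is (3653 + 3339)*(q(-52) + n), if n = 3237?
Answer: 21905936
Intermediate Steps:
q(P) = 2*P
(3653 + 3339)*(q(-52) + n) = (3653 + 3339)*(2*(-52) + 3237) = 6992*(-104 + 3237) = 6992*3133 = 21905936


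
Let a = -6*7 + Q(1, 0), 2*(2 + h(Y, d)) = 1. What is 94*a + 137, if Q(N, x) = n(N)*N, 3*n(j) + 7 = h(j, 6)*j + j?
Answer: -4046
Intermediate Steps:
h(Y, d) = -3/2 (h(Y, d) = -2 + (½)*1 = -2 + ½ = -3/2)
n(j) = -7/3 - j/6 (n(j) = -7/3 + (-3*j/2 + j)/3 = -7/3 + (-j/2)/3 = -7/3 - j/6)
Q(N, x) = N*(-7/3 - N/6) (Q(N, x) = (-7/3 - N/6)*N = N*(-7/3 - N/6))
a = -89/2 (a = -6*7 + (⅙)*1*(-14 - 1*1) = -42 + (⅙)*1*(-14 - 1) = -42 + (⅙)*1*(-15) = -42 - 5/2 = -89/2 ≈ -44.500)
94*a + 137 = 94*(-89/2) + 137 = -4183 + 137 = -4046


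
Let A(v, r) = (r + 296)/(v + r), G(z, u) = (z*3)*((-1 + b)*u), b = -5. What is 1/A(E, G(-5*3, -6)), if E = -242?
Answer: 931/662 ≈ 1.4063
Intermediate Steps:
G(z, u) = -18*u*z (G(z, u) = (z*3)*((-1 - 5)*u) = (3*z)*(-6*u) = -18*u*z)
A(v, r) = (296 + r)/(r + v)
1/A(E, G(-5*3, -6)) = 1/((296 - 18*(-6)*(-5*3))/(-18*(-6)*(-5*3) - 242)) = 1/((296 - 18*(-6)*(-15))/(-18*(-6)*(-15) - 242)) = 1/((296 - 1620)/(-1620 - 242)) = 1/(-1324/(-1862)) = 1/(-1/1862*(-1324)) = 1/(662/931) = 931/662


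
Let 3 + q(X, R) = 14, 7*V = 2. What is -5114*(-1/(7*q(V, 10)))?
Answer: 5114/77 ≈ 66.416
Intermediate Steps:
V = 2/7 (V = (⅐)*2 = 2/7 ≈ 0.28571)
q(X, R) = 11 (q(X, R) = -3 + 14 = 11)
-5114*(-1/(7*q(V, 10))) = -5114/((-7*11)) = -5114/(-77) = -5114*(-1/77) = 5114/77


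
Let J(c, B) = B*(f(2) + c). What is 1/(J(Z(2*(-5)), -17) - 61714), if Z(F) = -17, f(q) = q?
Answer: -1/61459 ≈ -1.6271e-5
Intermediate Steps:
J(c, B) = B*(2 + c)
1/(J(Z(2*(-5)), -17) - 61714) = 1/(-17*(2 - 17) - 61714) = 1/(-17*(-15) - 61714) = 1/(255 - 61714) = 1/(-61459) = -1/61459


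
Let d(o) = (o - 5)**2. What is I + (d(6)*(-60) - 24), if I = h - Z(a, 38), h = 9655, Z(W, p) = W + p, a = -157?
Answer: 9690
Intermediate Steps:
d(o) = (-5 + o)**2
I = 9774 (I = 9655 - (-157 + 38) = 9655 - 1*(-119) = 9655 + 119 = 9774)
I + (d(6)*(-60) - 24) = 9774 + ((-5 + 6)**2*(-60) - 24) = 9774 + (1**2*(-60) - 24) = 9774 + (1*(-60) - 24) = 9774 + (-60 - 24) = 9774 - 84 = 9690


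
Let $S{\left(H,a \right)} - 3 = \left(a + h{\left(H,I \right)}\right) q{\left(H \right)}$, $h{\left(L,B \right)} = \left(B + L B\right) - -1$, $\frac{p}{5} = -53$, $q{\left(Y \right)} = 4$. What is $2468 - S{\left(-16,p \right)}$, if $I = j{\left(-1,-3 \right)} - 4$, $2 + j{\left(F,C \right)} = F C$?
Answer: $3341$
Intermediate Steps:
$j{\left(F,C \right)} = -2 + C F$ ($j{\left(F,C \right)} = -2 + F C = -2 + C F$)
$p = -265$ ($p = 5 \left(-53\right) = -265$)
$I = -3$ ($I = \left(-2 - -3\right) - 4 = \left(-2 + 3\right) - 4 = 1 - 4 = -3$)
$h{\left(L,B \right)} = 1 + B + B L$ ($h{\left(L,B \right)} = \left(B + B L\right) + 1 = 1 + B + B L$)
$S{\left(H,a \right)} = -5 - 12 H + 4 a$ ($S{\left(H,a \right)} = 3 + \left(a - \left(2 + 3 H\right)\right) 4 = 3 + \left(-2 + a - 3 H\right) 4 = 3 - \left(8 - 4 a + 12 H\right) = -5 - 12 H + 4 a$)
$2468 - S{\left(-16,p \right)} = 2468 - \left(-5 - -192 + 4 \left(-265\right)\right) = 2468 - \left(-5 + 192 - 1060\right) = 2468 - -873 = 2468 + 873 = 3341$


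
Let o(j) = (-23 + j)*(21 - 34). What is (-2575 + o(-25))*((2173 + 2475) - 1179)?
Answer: -6768019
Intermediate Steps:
o(j) = 299 - 13*j (o(j) = (-23 + j)*(-13) = 299 - 13*j)
(-2575 + o(-25))*((2173 + 2475) - 1179) = (-2575 + (299 - 13*(-25)))*((2173 + 2475) - 1179) = (-2575 + (299 + 325))*(4648 - 1179) = (-2575 + 624)*3469 = -1951*3469 = -6768019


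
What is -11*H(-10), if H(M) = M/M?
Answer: -11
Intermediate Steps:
H(M) = 1
-11*H(-10) = -11*1 = -11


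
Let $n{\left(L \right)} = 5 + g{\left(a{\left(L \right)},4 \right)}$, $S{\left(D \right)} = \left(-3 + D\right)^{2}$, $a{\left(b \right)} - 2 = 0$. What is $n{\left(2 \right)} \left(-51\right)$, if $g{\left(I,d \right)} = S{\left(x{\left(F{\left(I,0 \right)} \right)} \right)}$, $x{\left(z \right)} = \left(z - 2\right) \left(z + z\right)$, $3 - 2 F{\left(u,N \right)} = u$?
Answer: $- \frac{5151}{4} \approx -1287.8$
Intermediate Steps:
$F{\left(u,N \right)} = \frac{3}{2} - \frac{u}{2}$
$a{\left(b \right)} = 2$ ($a{\left(b \right)} = 2 + 0 = 2$)
$x{\left(z \right)} = 2 z \left(-2 + z\right)$ ($x{\left(z \right)} = \left(-2 + z\right) 2 z = 2 z \left(-2 + z\right)$)
$g{\left(I,d \right)} = \left(-3 + 2 \left(- \frac{1}{2} - \frac{I}{2}\right) \left(\frac{3}{2} - \frac{I}{2}\right)\right)^{2}$ ($g{\left(I,d \right)} = \left(-3 + 2 \left(\frac{3}{2} - \frac{I}{2}\right) \left(-2 - \left(- \frac{3}{2} + \frac{I}{2}\right)\right)\right)^{2} = \left(-3 + 2 \left(\frac{3}{2} - \frac{I}{2}\right) \left(- \frac{1}{2} - \frac{I}{2}\right)\right)^{2} = \left(-3 + 2 \left(- \frac{1}{2} - \frac{I}{2}\right) \left(\frac{3}{2} - \frac{I}{2}\right)\right)^{2}$)
$n{\left(L \right)} = \frac{101}{4}$ ($n{\left(L \right)} = 5 + \frac{\left(-6 + \left(1 + 2\right) \left(-3 + 2\right)\right)^{2}}{4} = 5 + \frac{\left(-6 + 3 \left(-1\right)\right)^{2}}{4} = 5 + \frac{\left(-6 - 3\right)^{2}}{4} = 5 + \frac{\left(-9\right)^{2}}{4} = 5 + \frac{1}{4} \cdot 81 = 5 + \frac{81}{4} = \frac{101}{4}$)
$n{\left(2 \right)} \left(-51\right) = \frac{101}{4} \left(-51\right) = - \frac{5151}{4}$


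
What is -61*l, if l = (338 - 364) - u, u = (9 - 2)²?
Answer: 4575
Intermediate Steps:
u = 49 (u = 7² = 49)
l = -75 (l = (338 - 364) - 1*49 = -26 - 49 = -75)
-61*l = -61*(-75) = 4575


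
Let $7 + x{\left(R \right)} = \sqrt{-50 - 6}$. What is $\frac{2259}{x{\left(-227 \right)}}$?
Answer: $- \frac{753}{5} - \frac{1506 i \sqrt{14}}{35} \approx -150.6 - 161.0 i$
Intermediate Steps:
$x{\left(R \right)} = -7 + 2 i \sqrt{14}$ ($x{\left(R \right)} = -7 + \sqrt{-50 - 6} = -7 + \sqrt{-56} = -7 + 2 i \sqrt{14}$)
$\frac{2259}{x{\left(-227 \right)}} = \frac{2259}{-7 + 2 i \sqrt{14}}$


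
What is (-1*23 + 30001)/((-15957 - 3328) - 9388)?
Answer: -29978/28673 ≈ -1.0455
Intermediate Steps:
(-1*23 + 30001)/((-15957 - 3328) - 9388) = (-23 + 30001)/(-19285 - 9388) = 29978/(-28673) = 29978*(-1/28673) = -29978/28673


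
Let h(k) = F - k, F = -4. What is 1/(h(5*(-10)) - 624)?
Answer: -1/578 ≈ -0.0017301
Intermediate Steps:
h(k) = -4 - k
1/(h(5*(-10)) - 624) = 1/((-4 - 5*(-10)) - 624) = 1/((-4 - 1*(-50)) - 624) = 1/((-4 + 50) - 624) = 1/(46 - 624) = 1/(-578) = -1/578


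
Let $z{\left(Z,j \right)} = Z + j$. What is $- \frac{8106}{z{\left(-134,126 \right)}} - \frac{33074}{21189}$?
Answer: $\frac{85746721}{84756} \approx 1011.7$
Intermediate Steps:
$- \frac{8106}{z{\left(-134,126 \right)}} - \frac{33074}{21189} = - \frac{8106}{-134 + 126} - \frac{33074}{21189} = - \frac{8106}{-8} - \frac{33074}{21189} = \left(-8106\right) \left(- \frac{1}{8}\right) - \frac{33074}{21189} = \frac{4053}{4} - \frac{33074}{21189} = \frac{85746721}{84756}$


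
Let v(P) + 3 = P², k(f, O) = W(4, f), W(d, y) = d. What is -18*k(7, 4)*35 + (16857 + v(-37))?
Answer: 15703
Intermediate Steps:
k(f, O) = 4
v(P) = -3 + P²
-18*k(7, 4)*35 + (16857 + v(-37)) = -18*4*35 + (16857 + (-3 + (-37)²)) = -72*35 + (16857 + (-3 + 1369)) = -2520 + (16857 + 1366) = -2520 + 18223 = 15703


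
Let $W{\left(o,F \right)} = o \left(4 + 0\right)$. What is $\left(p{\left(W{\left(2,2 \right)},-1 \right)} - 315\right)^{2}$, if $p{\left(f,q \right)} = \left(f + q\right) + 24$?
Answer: $80656$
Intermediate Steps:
$W{\left(o,F \right)} = 4 o$ ($W{\left(o,F \right)} = o 4 = 4 o$)
$p{\left(f,q \right)} = 24 + f + q$
$\left(p{\left(W{\left(2,2 \right)},-1 \right)} - 315\right)^{2} = \left(\left(24 + 4 \cdot 2 - 1\right) - 315\right)^{2} = \left(\left(24 + 8 - 1\right) - 315\right)^{2} = \left(31 - 315\right)^{2} = \left(-284\right)^{2} = 80656$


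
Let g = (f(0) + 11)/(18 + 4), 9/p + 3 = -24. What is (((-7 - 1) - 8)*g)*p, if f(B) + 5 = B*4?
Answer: 16/11 ≈ 1.4545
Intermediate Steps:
f(B) = -5 + 4*B (f(B) = -5 + B*4 = -5 + 4*B)
p = -⅓ (p = 9/(-3 - 24) = 9/(-27) = 9*(-1/27) = -⅓ ≈ -0.33333)
g = 3/11 (g = ((-5 + 4*0) + 11)/(18 + 4) = ((-5 + 0) + 11)/22 = (-5 + 11)*(1/22) = 6*(1/22) = 3/11 ≈ 0.27273)
(((-7 - 1) - 8)*g)*p = (((-7 - 1) - 8)*(3/11))*(-⅓) = ((-8 - 8)*(3/11))*(-⅓) = -16*3/11*(-⅓) = -48/11*(-⅓) = 16/11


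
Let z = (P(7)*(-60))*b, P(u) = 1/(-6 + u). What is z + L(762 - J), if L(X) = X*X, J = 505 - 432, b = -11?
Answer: 475381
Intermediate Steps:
J = 73
z = 660 (z = (-60/(-6 + 7))*(-11) = (-60/1)*(-11) = (1*(-60))*(-11) = -60*(-11) = 660)
L(X) = X²
z + L(762 - J) = 660 + (762 - 1*73)² = 660 + (762 - 73)² = 660 + 689² = 660 + 474721 = 475381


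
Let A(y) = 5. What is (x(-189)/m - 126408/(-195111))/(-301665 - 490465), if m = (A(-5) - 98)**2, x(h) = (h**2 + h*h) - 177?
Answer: -555477341/49508566216410 ≈ -1.1220e-5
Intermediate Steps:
x(h) = -177 + 2*h**2 (x(h) = (h**2 + h**2) - 177 = 2*h**2 - 177 = -177 + 2*h**2)
m = 8649 (m = (5 - 98)**2 = (-93)**2 = 8649)
(x(-189)/m - 126408/(-195111))/(-301665 - 490465) = ((-177 + 2*(-189)**2)/8649 - 126408/(-195111))/(-301665 - 490465) = ((-177 + 2*35721)*(1/8649) - 126408*(-1/195111))/(-792130) = ((-177 + 71442)*(1/8649) + 42136/65037)*(-1/792130) = (71265*(1/8649) + 42136/65037)*(-1/792130) = (23755/2883 + 42136/65037)*(-1/792130) = (555477341/62500557)*(-1/792130) = -555477341/49508566216410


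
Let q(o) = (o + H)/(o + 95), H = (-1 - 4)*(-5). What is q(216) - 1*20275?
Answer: -6305284/311 ≈ -20274.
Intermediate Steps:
H = 25 (H = -5*(-5) = 25)
q(o) = (25 + o)/(95 + o) (q(o) = (o + 25)/(o + 95) = (25 + o)/(95 + o))
q(216) - 1*20275 = (25 + 216)/(95 + 216) - 1*20275 = 241/311 - 20275 = -6305284/311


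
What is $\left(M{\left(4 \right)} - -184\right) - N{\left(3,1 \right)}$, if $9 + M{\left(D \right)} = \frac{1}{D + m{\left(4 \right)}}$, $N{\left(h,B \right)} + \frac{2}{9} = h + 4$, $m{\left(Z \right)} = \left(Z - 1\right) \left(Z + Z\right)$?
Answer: $\frac{42401}{252} \approx 168.26$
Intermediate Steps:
$m{\left(Z \right)} = 2 Z \left(-1 + Z\right)$ ($m{\left(Z \right)} = \left(-1 + Z\right) 2 Z = 2 Z \left(-1 + Z\right)$)
$N{\left(h,B \right)} = \frac{34}{9} + h$ ($N{\left(h,B \right)} = - \frac{2}{9} + \left(h + 4\right) = - \frac{2}{9} + \left(4 + h\right) = \frac{34}{9} + h$)
$M{\left(D \right)} = -9 + \frac{1}{24 + D}$ ($M{\left(D \right)} = -9 + \frac{1}{D + 2 \cdot 4 \left(-1 + 4\right)} = -9 + \frac{1}{D + 2 \cdot 4 \cdot 3} = -9 + \frac{1}{D + 24} = -9 + \frac{1}{24 + D}$)
$\left(M{\left(4 \right)} - -184\right) - N{\left(3,1 \right)} = \left(\frac{-215 - 36}{24 + 4} - -184\right) - \left(\frac{34}{9} + 3\right) = \left(\frac{-215 - 36}{28} + 184\right) - \frac{61}{9} = \left(\frac{1}{28} \left(-251\right) + 184\right) - \frac{61}{9} = \left(- \frac{251}{28} + 184\right) - \frac{61}{9} = \frac{4901}{28} - \frac{61}{9} = \frac{42401}{252}$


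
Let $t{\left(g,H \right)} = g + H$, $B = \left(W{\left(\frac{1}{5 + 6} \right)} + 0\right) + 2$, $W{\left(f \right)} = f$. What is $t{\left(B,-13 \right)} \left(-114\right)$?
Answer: $\frac{13680}{11} \approx 1243.6$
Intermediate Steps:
$B = \frac{23}{11}$ ($B = \left(\frac{1}{5 + 6} + 0\right) + 2 = \left(\frac{1}{11} + 0\right) + 2 = \frac{1}{11} + 2 = \frac{23}{11} \approx 2.0909$)
$t{\left(g,H \right)} = H + g$
$t{\left(B,-13 \right)} \left(-114\right) = \left(-13 + \frac{23}{11}\right) \left(-114\right) = \left(- \frac{120}{11}\right) \left(-114\right) = \frac{13680}{11}$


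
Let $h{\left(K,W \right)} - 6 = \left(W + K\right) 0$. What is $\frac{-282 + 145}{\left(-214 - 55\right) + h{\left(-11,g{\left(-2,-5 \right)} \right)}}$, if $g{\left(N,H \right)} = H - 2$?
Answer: $\frac{137}{263} \approx 0.52091$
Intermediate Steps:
$g{\left(N,H \right)} = -2 + H$ ($g{\left(N,H \right)} = H - 2 = -2 + H$)
$h{\left(K,W \right)} = 6$ ($h{\left(K,W \right)} = 6 + \left(W + K\right) 0 = 6 + \left(K + W\right) 0 = 6 + 0 = 6$)
$\frac{-282 + 145}{\left(-214 - 55\right) + h{\left(-11,g{\left(-2,-5 \right)} \right)}} = \frac{-282 + 145}{\left(-214 - 55\right) + 6} = - \frac{137}{-269 + 6} = - \frac{137}{-263} = \left(-137\right) \left(- \frac{1}{263}\right) = \frac{137}{263}$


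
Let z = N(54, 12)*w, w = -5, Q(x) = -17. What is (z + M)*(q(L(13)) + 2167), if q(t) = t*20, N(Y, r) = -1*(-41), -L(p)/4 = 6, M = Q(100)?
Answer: -374514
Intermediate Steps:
M = -17
L(p) = -24 (L(p) = -4*6 = -24)
N(Y, r) = 41
q(t) = 20*t
z = -205 (z = 41*(-5) = -205)
(z + M)*(q(L(13)) + 2167) = (-205 - 17)*(20*(-24) + 2167) = -222*(-480 + 2167) = -222*1687 = -374514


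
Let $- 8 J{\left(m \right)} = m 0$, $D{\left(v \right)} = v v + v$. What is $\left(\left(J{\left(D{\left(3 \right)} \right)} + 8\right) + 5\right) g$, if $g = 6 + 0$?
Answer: $78$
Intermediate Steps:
$D{\left(v \right)} = v + v^{2}$ ($D{\left(v \right)} = v^{2} + v = v + v^{2}$)
$J{\left(m \right)} = 0$ ($J{\left(m \right)} = - \frac{m 0}{8} = \left(- \frac{1}{8}\right) 0 = 0$)
$g = 6$
$\left(\left(J{\left(D{\left(3 \right)} \right)} + 8\right) + 5\right) g = \left(\left(0 + 8\right) + 5\right) 6 = \left(8 + 5\right) 6 = 13 \cdot 6 = 78$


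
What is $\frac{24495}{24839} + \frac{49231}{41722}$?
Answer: $\frac{2244829199}{1036332758} \approx 2.1661$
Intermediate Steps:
$\frac{24495}{24839} + \frac{49231}{41722} = \frac{2244829199}{1036332758}$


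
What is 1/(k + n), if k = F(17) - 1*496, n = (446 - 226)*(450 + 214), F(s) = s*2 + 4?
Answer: 1/145622 ≈ 6.8671e-6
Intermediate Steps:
F(s) = 4 + 2*s (F(s) = 2*s + 4 = 4 + 2*s)
n = 146080 (n = 220*664 = 146080)
k = -458 (k = (4 + 2*17) - 1*496 = (4 + 34) - 496 = 38 - 496 = -458)
1/(k + n) = 1/(-458 + 146080) = 1/145622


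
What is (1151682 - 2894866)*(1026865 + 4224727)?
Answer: -9154491148928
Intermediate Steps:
(1151682 - 2894866)*(1026865 + 4224727) = -1743184*5251592 = -9154491148928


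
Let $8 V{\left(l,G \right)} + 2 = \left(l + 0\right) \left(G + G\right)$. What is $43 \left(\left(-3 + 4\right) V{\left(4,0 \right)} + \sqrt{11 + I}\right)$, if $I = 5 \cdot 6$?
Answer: $- \frac{43}{4} + 43 \sqrt{41} \approx 264.58$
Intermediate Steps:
$I = 30$
$V{\left(l,G \right)} = - \frac{1}{4} + \frac{G l}{4}$ ($V{\left(l,G \right)} = - \frac{1}{4} + \frac{\left(l + 0\right) \left(G + G\right)}{8} = - \frac{1}{4} + \frac{l 2 G}{8} = - \frac{1}{4} + \frac{2 G l}{8} = - \frac{1}{4} + \frac{G l}{4}$)
$43 \left(\left(-3 + 4\right) V{\left(4,0 \right)} + \sqrt{11 + I}\right) = 43 \left(\left(-3 + 4\right) \left(- \frac{1}{4} + \frac{1}{4} \cdot 0 \cdot 4\right) + \sqrt{11 + 30}\right) = 43 \left(1 \left(- \frac{1}{4} + 0\right) + \sqrt{41}\right) = 43 \left(1 \left(- \frac{1}{4}\right) + \sqrt{41}\right) = 43 \left(- \frac{1}{4} + \sqrt{41}\right) = - \frac{43}{4} + 43 \sqrt{41}$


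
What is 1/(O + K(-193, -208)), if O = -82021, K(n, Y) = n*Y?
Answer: -1/41877 ≈ -2.3879e-5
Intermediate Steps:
K(n, Y) = Y*n
1/(O + K(-193, -208)) = 1/(-82021 - 208*(-193)) = 1/(-82021 + 40144) = 1/(-41877) = -1/41877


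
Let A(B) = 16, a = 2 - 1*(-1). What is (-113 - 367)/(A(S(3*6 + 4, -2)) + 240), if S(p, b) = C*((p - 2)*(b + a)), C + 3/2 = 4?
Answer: -15/8 ≈ -1.8750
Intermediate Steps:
C = 5/2 (C = -3/2 + 4 = 5/2 ≈ 2.5000)
a = 3 (a = 2 + 1 = 3)
S(p, b) = 5*(-2 + p)*(3 + b)/2 (S(p, b) = 5*((p - 2)*(b + 3))/2 = 5*((-2 + p)*(3 + b))/2 = 5*(-2 + p)*(3 + b)/2)
(-113 - 367)/(A(S(3*6 + 4, -2)) + 240) = (-113 - 367)/(16 + 240) = -480/256 = -480*1/256 = -15/8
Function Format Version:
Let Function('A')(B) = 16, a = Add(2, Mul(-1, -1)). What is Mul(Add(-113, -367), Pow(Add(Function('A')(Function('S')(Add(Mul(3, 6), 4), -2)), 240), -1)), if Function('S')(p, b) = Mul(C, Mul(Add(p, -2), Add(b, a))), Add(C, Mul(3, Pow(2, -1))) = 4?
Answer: Rational(-15, 8) ≈ -1.8750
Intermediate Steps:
C = Rational(5, 2) (C = Add(Rational(-3, 2), 4) = Rational(5, 2) ≈ 2.5000)
a = 3 (a = Add(2, 1) = 3)
Function('S')(p, b) = Mul(Rational(5, 2), Add(-2, p), Add(3, b)) (Function('S')(p, b) = Mul(Rational(5, 2), Mul(Add(p, -2), Add(b, 3))) = Mul(Rational(5, 2), Mul(Add(-2, p), Add(3, b))) = Mul(Rational(5, 2), Add(-2, p), Add(3, b)))
Mul(Add(-113, -367), Pow(Add(Function('A')(Function('S')(Add(Mul(3, 6), 4), -2)), 240), -1)) = Mul(Add(-113, -367), Pow(Add(16, 240), -1)) = Mul(-480, Pow(256, -1)) = Mul(-480, Rational(1, 256)) = Rational(-15, 8)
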